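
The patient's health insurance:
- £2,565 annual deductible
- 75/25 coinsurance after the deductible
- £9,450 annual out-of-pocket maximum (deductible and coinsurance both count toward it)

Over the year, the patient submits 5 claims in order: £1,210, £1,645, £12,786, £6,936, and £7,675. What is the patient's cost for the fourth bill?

£1,734

Claim 1 (£1,210): fully absorbed by the deductible. Cost to patient: £1,210. OOP to date £1,210.
Claim 2 (£1,645): deductible takes £1,355, £290 remains; coinsurance £290 × 25% = £72.50. Cost to patient: £1,427.50. OOP to date £2,637.50.
Claim 3 (£12,786): deductible already satisfied, so patient's share is 25% × £12,786 = £3,196.50. Patient owes £3,196.50 (running OOP £5,834).
Claim 4 (£6,936): 25% coinsurance on £6,936 = £1,734. Patient owes £1,734 (running OOP £7,568).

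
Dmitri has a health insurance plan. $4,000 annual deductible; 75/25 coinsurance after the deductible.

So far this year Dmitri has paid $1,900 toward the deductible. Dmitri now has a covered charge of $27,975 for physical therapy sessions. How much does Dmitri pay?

Remaining deductible: $4,000 − $1,900 = $2,100.
The remaining $25,875 (= $27,975 − $2,100) moves to coinsurance.
Coinsurance: $25,875 × 25% = $6,468.75.
Patient responsibility: $2,100 + $6,468.75 = $8,568.75.

$8,568.75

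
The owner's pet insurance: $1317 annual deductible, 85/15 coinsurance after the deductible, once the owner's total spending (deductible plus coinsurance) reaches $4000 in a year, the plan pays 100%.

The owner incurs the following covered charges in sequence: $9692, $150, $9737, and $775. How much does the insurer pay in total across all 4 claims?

$16354

Claim 1 — $9692: deductible takes $1317, $8375 remains; 15% of $8375 = $1256.25. Owner owes $2573.25 (running OOP $2573.25). Insurer: $9692 − $2573.25 = $7118.75.
Claim 2 — $150: deductible already satisfied, so owner's share is 15% × $150 = $22.50. Cost to owner: $22.50. OOP to date $2595.75. Plan pays $150 − $22.50 = $127.50.
Claim 3 — $9737: deductible already satisfied, so owner's share is 15% × $9737 = $1460.55. OOP would hit $4056.30 > $4000, so the cap limits the owner to $4000 − $2595.75 = $1404.25. Insurer: $9737 − $1404.25 = $8332.75.
Claim 4 — $775: deductible met; 15% of $775 = $116.25. OOP would hit $4116.25 > $4000, so the cap limits the owner to $4000 − $4000 = $0. Insurer: $775 − $0 = $775.
Insurer total = bills − owner's total = $20354 − $4000 = $16354.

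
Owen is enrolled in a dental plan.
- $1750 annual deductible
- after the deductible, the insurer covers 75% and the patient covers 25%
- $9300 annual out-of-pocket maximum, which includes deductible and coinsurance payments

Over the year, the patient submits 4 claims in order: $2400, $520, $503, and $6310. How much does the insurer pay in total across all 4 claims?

Bill 1, $2400: $1750 finishes the deductible; $650 goes to coinsurance; patient's 25% is $162.50. Patient pays $1912.50; OOP now $1912.50. Insurer: $2400 − $1912.50 = $487.50.
Bill 2, $520: deductible already satisfied, so patient's share is 25% × $520 = $130. Patient owes $130 (running OOP $2042.50). Insurer: $520 − $130 = $390.
Bill 3, $503: deductible met; 25% of $503 = $125.75. Cost to patient: $125.75. OOP to date $2168.25. Plan pays $503 − $125.75 = $377.25.
Bill 4, $6310: 25% coinsurance on $6310 = $1577.50. Patient pays $1577.50; OOP now $3745.75. Insurer: $6310 − $1577.50 = $4732.50.
Insurer total: $487.50 + $390 + $377.25 + $4732.50 = $5987.25.

$5987.25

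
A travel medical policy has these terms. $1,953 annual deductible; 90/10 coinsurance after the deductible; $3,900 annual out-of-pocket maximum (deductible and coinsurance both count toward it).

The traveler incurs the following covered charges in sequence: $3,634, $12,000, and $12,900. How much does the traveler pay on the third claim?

Claim 1 ($3,634): deductible takes $1,953, $1,681 remains; traveler's 10% is $168.10. Traveler owes $2,121.10 (running OOP $2,121.10).
Claim 2 ($12,000): 10% coinsurance on $12,000 = $1,200. Traveler pays $1,200; OOP now $3,321.10.
Claim 3 ($12,900): deductible met; 10% of $12,900 = $1,290. OOP would hit $4,611.10 > $3,900, so the cap limits the traveler to $3,900 − $3,321.10 = $578.90.

$578.90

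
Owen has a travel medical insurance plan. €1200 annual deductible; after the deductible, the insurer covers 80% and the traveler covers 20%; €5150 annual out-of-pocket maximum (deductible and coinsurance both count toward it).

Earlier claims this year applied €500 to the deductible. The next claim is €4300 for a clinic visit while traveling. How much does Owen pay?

€1420

Deductible still to meet: €1200 − €500 = €700.
That leaves €4300 − €700 = €3600 for coinsurance.
20% of €3600 = €720 falls to the traveler.
That puts the traveler's cost at €700 + €720 = €1420 before any cap.
Year-to-date out-of-pocket becomes €500 + €1420 = €1920, still under the €5150 maximum, so no cap applies.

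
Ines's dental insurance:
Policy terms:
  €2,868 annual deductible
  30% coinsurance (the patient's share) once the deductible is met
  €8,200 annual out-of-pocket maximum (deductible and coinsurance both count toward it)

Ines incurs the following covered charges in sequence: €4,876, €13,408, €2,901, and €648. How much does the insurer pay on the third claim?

€2,193.80

#1 (€4,876): deductible takes €2,868, €2,008 remains; 30% of €2,008 = €602.40. Patient pays €3,470.40; OOP now €3,470.40. Insurer: €4,876 − €3,470.40 = €1,405.60.
#2 (€13,408): 30% coinsurance on €13,408 = €4,022.40. Patient owes €4,022.40 (running OOP €7,492.80). Plan pays €13,408 − €4,022.40 = €9,385.60.
#3 (€2,901): deductible already satisfied, so patient's share is 30% × €2,901 = €870.30. Adding that to €7,492.80 gives €8,363.10, past the €8,200 cap; patient pays only €8,200 − €7,492.80 = €707.20. Insurer: €2,901 − €707.20 = €2,193.80.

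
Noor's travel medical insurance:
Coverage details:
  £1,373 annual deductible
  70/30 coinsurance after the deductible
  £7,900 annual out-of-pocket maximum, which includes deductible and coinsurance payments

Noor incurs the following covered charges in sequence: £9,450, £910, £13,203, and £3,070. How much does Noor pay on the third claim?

Claim 1 (£9,450): £1,373 to deductible, leaving £8,077; 30% of £8,077 = £2,423.10. Cost to traveler: £3,796.10. OOP to date £3,796.10.
Claim 2 (£910): deductible met; 30% of £910 = £273. Traveler pays £273; OOP now £4,069.10.
Claim 3 (£13,203): 30% coinsurance on £13,203 = £3,960.90. Adding that to £4,069.10 gives £8,030, past the £7,900 cap; traveler pays only £7,900 − £4,069.10 = £3,830.90.

£3,830.90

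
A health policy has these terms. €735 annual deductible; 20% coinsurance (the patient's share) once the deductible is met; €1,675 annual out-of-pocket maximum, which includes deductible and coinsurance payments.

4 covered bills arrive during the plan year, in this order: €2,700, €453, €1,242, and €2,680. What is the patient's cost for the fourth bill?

€208

#1 (€2,700): €735 finishes the deductible; €1,965 goes to coinsurance; coinsurance €1,965 × 20% = €393. Cost to patient: €1,128. OOP to date €1,128.
#2 (€453): deductible met; 20% of €453 = €90.60. Cost to patient: €90.60. OOP to date €1,218.60.
#3 (€1,242): deductible met; 20% of €1,242 = €248.40. Patient owes €248.40 (running OOP €1,467).
#4 (€2,680): deductible already satisfied, so patient's share is 20% × €2,680 = €536. That would push OOP to €2,003, over the €1,675 cap, so patient pays €1,675 − €1,467 = €208.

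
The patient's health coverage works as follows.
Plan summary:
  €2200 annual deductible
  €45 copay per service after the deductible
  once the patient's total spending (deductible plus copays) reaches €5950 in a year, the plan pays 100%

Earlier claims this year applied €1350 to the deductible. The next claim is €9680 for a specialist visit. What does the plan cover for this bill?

€1350 of the €2200 deductible is already met, leaving €850.
That leaves €9680 − €850 = €8830 for the copay.
Copay on this service: €45.
Patient responsibility before any cap: €850 + €45 = €895.
Cumulative spending €1350 + €895 = €2245 stays under the €5950 maximum.
Insurer pays the balance: €9680 − €895 = €8785.

€8785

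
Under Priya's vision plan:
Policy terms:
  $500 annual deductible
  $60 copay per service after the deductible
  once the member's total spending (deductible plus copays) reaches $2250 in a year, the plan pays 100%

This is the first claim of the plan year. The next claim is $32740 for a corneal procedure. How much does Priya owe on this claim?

$560

Nothing has been paid toward the $500 deductible, so the first $500 of this charge is applied there.
That leaves $32740 − $500 = $32240 for the copay.
Copay on this service: $60.
Member responsibility before any cap: $500 + $60 = $560.
Year-to-date out-of-pocket becomes $0 + $560 = $560, still under the $2250 maximum, so no cap applies.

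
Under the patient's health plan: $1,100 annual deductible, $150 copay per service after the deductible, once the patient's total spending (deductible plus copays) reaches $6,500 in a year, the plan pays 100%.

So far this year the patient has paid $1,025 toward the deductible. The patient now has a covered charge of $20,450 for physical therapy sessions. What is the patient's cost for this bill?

$1,025 of the $1,100 deductible is already met, leaving $75.
The remaining $20,375 (= $20,450 − $75) moves to the copay.
Copay on this service: $150.
That puts the patient's cost at $75 + $150 = $225 before any cap.
Total out-of-pocket so far would be $1,025 + $225 = $1,250, below the $6,500 cap — no reduction.

$225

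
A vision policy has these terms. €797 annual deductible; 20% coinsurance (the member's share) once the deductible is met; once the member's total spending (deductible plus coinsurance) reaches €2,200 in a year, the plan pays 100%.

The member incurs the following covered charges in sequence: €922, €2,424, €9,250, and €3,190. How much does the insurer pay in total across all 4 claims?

#1 (€922): €797 finishes the deductible; €125 goes to coinsurance; coinsurance €125 × 20% = €25. Member pays €822; OOP now €822. Insurer: €922 − €822 = €100.
#2 (€2,424): deductible already satisfied, so member's share is 20% × €2,424 = €484.80. Member owes €484.80 (running OOP €1,306.80). Plan pays €2,424 − €484.80 = €1,939.20.
#3 (€9,250): deductible met; 20% of €9,250 = €1,850. OOP would hit €3,156.80 > €2,200, so the cap limits the member to €2,200 − €1,306.80 = €893.20. Insurer: €9,250 − €893.20 = €8,356.80.
#4 (€3,190): 20% coinsurance on €3,190 = €638. Adding that to €2,200 gives €2,838, past the €2,200 cap; member pays only €2,200 − €2,200 = €0. Insurer: €3,190 − €0 = €3,190.
Insurer total = bills − member's total = €15,786 − €2,200 = €13,586.

€13,586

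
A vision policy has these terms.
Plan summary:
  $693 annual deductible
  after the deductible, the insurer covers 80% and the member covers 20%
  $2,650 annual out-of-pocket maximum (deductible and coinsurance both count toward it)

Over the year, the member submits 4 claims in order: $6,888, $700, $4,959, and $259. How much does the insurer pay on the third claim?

Bill 1, $6,888: $693 finishes the deductible; $6,195 goes to coinsurance; member's 20% is $1,239. Cost to member: $1,932. OOP to date $1,932. Insurer: $6,888 − $1,932 = $4,956.
Bill 2, $700: deductible met; 20% of $700 = $140. Cost to member: $140. OOP to date $2,072. Insurer: $700 − $140 = $560.
Bill 3, $4,959: deductible met; 20% of $4,959 = $991.80. OOP would hit $3,063.80 > $2,650, so the cap limits the member to $2,650 − $2,072 = $578. Plan pays $4,959 − $578 = $4,381.

$4,381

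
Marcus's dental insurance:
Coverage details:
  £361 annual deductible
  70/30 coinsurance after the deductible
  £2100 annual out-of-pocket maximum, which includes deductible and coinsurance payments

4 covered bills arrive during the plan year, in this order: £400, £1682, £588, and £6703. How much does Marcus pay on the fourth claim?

Claim 1 (£400): deductible takes £361, £39 remains; 30% of £39 = £11.70. Patient pays £372.70; OOP now £372.70.
Claim 2 (£1682): deductible already satisfied, so patient's share is 30% × £1682 = £504.60. Cost to patient: £504.60. OOP to date £877.30.
Claim 3 (£588): 30% coinsurance on £588 = £176.40. Patient pays £176.40; OOP now £1053.70.
Claim 4 (£6703): 30% coinsurance on £6703 = £2010.90. OOP would hit £3064.60 > £2100, so the cap limits the patient to £2100 − £1053.70 = £1046.30.

£1046.30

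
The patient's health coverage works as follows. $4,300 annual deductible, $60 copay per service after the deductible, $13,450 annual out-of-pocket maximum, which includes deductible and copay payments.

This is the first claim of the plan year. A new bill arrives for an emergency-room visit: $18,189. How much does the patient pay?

$4,360

The full $4,300 deductible is still open; $4,300 of this bill applies to it.
The remaining $13,889 (= $18,189 − $4,300) moves to the copay.
Copay on this service: $60.
So the patient owes $4,300 + $60 = $4,360 before any cap.
Cumulative spending $0 + $4,360 = $4,360 stays under the $13,450 maximum.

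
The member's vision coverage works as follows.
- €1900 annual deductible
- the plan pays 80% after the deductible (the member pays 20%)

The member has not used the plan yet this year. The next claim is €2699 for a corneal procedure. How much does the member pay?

€2059.80

Deductible not yet touched, so the first €1900 of the bill goes to the deductible.
The remaining €799 (= €2699 − €1900) moves to coinsurance.
Coinsurance: €799 × 20% = €159.80.
So the member owes €1900 + €159.80 = €2059.80.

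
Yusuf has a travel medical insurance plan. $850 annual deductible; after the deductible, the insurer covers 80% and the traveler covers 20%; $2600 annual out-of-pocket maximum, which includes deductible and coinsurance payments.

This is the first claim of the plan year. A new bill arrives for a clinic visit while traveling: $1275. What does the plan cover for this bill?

$340

Nothing has been paid toward the $850 deductible, so the first $850 of this charge is applied there.
That leaves $1275 − $850 = $425 for coinsurance.
Traveler's 20% share of $425 is $85.
Traveler responsibility before any cap: $850 + $85 = $935.
Total out-of-pocket so far would be $0 + $935 = $935, below the $2600 cap — no reduction.
The plan picks up $1275 − $935 = $340.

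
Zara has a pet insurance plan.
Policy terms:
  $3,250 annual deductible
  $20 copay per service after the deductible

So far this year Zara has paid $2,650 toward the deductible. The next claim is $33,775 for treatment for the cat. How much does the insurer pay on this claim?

$33,155

Remaining deductible: $3,250 − $2,650 = $600.
After the $600 deductible portion, $33,775 − $600 = $33,175 is subject to the copay.
Copay on this service: $20.
So the owner owes $600 + $20 = $620.
The insurer covers the remainder: $33,775 − $620 = $33,155.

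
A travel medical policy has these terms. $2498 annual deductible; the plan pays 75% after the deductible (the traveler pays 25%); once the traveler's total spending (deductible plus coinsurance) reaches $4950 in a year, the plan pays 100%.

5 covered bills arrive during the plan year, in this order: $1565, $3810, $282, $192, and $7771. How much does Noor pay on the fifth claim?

$1614.25

Claim 1 ($1565): entire amount goes to the deductible. Cost to traveler: $1565. OOP to date $1565.
Claim 2 ($3810): $933 finishes the deductible; $2877 goes to coinsurance; traveler's 25% is $719.25. Traveler owes $1652.25 (running OOP $3217.25).
Claim 3 ($282): deductible met; 25% of $282 = $70.50. Traveler pays $70.50; OOP now $3287.75.
Claim 4 ($192): 25% coinsurance on $192 = $48. Traveler pays $48; OOP now $3335.75.
Claim 5 ($7771): 25% coinsurance on $7771 = $1942.75. That would push OOP to $5278.50, over the $4950 cap, so traveler pays $4950 − $3335.75 = $1614.25.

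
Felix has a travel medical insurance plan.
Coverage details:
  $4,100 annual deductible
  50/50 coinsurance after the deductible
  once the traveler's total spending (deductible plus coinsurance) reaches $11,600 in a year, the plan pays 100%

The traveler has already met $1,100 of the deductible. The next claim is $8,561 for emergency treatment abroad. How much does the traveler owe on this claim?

$1,100 of the $4,100 deductible is already met, leaving $3,000.
The remaining $5,561 (= $8,561 − $3,000) moves to coinsurance.
Coinsurance: $5,561 × 50% = $2,780.50.
Traveler responsibility before any cap: $3,000 + $2,780.50 = $5,780.50.
Total out-of-pocket so far would be $1,100 + $5,780.50 = $6,880.50, below the $11,600 cap — no reduction.

$5,780.50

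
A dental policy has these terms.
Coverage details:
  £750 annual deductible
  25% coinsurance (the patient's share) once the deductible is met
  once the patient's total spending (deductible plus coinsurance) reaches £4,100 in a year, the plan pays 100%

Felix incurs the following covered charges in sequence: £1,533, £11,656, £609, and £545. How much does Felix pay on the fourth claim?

£88

Claim 1 (£1,533): deductible takes £750, £783 remains; 25% of £783 = £195.75. Patient owes £945.75 (running OOP £945.75).
Claim 2 (£11,656): 25% coinsurance on £11,656 = £2,914. Patient owes £2,914 (running OOP £3,859.75).
Claim 3 (£609): 25% coinsurance on £609 = £152.25. Patient owes £152.25 (running OOP £4,012).
Claim 4 (£545): deductible already satisfied, so patient's share is 25% × £545 = £136.25. That would push OOP to £4,148.25, over the £4,100 cap, so patient pays £4,100 − £4,012 = £88.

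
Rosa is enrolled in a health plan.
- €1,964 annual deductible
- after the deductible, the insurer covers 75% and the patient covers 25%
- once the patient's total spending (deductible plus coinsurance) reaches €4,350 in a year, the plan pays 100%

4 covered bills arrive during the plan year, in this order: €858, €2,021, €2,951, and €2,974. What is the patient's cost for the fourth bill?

Claim 1 (€858): all of it applies to the deductible. Patient owes €858 (running OOP €858).
Claim 2 (€2,021): €1,106 finishes the deductible; €915 goes to coinsurance; patient's 25% is €228.75. Cost to patient: €1,334.75. OOP to date €2,192.75.
Claim 3 (€2,951): deductible met; 25% of €2,951 = €737.75. Cost to patient: €737.75. OOP to date €2,930.50.
Claim 4 (€2,974): deductible met; 25% of €2,974 = €743.50. Patient owes €743.50 (running OOP €3,674).

€743.50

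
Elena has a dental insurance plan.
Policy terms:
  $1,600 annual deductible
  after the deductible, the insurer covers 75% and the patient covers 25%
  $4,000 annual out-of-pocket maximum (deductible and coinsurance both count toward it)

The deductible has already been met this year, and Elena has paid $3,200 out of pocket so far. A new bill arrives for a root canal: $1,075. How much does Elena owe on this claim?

The deductible is already satisfied, so the full bill goes to coinsurance.
Patient's 25% share of $1,075 is $268.75.
Total out-of-pocket so far would be $3,200 + $268.75 = $3,468.75, below the $4,000 cap — no reduction.

$268.75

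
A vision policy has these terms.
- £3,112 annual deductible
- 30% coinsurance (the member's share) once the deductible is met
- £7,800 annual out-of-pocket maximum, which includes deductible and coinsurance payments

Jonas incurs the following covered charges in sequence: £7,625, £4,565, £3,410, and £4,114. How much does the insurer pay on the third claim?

#1 (£7,625): £3,112 to deductible, leaving £4,513; 30% of £4,513 = £1,353.90. Member pays £4,465.90; OOP now £4,465.90. Plan pays £7,625 − £4,465.90 = £3,159.10.
#2 (£4,565): deductible already satisfied, so member's share is 30% × £4,565 = £1,369.50. Cost to member: £1,369.50. OOP to date £5,835.40. Insurer: £4,565 − £1,369.50 = £3,195.50.
#3 (£3,410): deductible already satisfied, so member's share is 30% × £3,410 = £1,023. Member owes £1,023 (running OOP £6,858.40). Plan pays £3,410 − £1,023 = £2,387.

£2,387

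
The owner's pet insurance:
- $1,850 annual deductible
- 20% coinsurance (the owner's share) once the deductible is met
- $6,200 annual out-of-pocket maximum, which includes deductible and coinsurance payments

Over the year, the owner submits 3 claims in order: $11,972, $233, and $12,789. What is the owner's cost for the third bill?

$2,279

Claim 1 ($11,972): $1,850 finishes the deductible; $10,122 goes to coinsurance; coinsurance $10,122 × 20% = $2,024.40. Cost to owner: $3,874.40. OOP to date $3,874.40.
Claim 2 ($233): deductible already satisfied, so owner's share is 20% × $233 = $46.60. Owner pays $46.60; OOP now $3,921.
Claim 3 ($12,789): deductible met; 20% of $12,789 = $2,557.80. Adding that to $3,921 gives $6,478.80, past the $6,200 cap; owner pays only $6,200 − $3,921 = $2,279.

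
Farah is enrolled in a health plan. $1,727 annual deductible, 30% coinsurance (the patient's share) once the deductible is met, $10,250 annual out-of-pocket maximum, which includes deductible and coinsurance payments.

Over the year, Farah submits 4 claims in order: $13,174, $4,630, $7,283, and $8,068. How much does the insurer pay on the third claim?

Bill 1, $13,174: $1,727 to deductible, leaving $11,447; patient's 30% is $3,434.10. Patient owes $5,161.10 (running OOP $5,161.10). Insurer: $13,174 − $5,161.10 = $8,012.90.
Bill 2, $4,630: deductible already satisfied, so patient's share is 30% × $4,630 = $1,389. Patient pays $1,389; OOP now $6,550.10. Plan pays $4,630 − $1,389 = $3,241.
Bill 3, $7,283: 30% coinsurance on $7,283 = $2,184.90. Cost to patient: $2,184.90. OOP to date $8,735. Insurer: $7,283 − $2,184.90 = $5,098.10.

$5,098.10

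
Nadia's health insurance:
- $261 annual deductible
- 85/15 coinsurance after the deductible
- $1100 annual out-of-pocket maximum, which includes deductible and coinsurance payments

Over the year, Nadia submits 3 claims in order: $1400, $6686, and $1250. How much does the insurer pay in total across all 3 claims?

$8236

Claim 1 — $1400: $261 finishes the deductible; $1139 goes to coinsurance; coinsurance $1139 × 15% = $170.85. Patient pays $431.85; OOP now $431.85. Plan pays $1400 − $431.85 = $968.15.
Claim 2 — $6686: deductible already satisfied, so patient's share is 15% × $6686 = $1002.90. Adding that to $431.85 gives $1434.75, past the $1100 cap; patient pays only $1100 − $431.85 = $668.15. Plan pays $6686 − $668.15 = $6017.85.
Claim 3 — $1250: deductible already satisfied, so patient's share is 15% × $1250 = $187.50. That would push OOP to $1287.50, over the $1100 cap, so patient pays $1100 − $1100 = $0. Plan pays $1250 − $0 = $1250.
Insurer total = bills − patient's total = $9336 − $1100 = $8236.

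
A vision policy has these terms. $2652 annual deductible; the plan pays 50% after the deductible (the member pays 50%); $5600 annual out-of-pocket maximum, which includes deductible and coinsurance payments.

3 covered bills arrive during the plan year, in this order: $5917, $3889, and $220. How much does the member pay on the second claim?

Claim 1 ($5917): $2652 finishes the deductible; $3265 goes to coinsurance; 50% of $3265 = $1632.50. Member pays $4284.50; OOP now $4284.50.
Claim 2 ($3889): deductible already satisfied, so member's share is 50% × $3889 = $1944.50. That would push OOP to $6229, over the $5600 cap, so member pays $5600 − $4284.50 = $1315.50.

$1315.50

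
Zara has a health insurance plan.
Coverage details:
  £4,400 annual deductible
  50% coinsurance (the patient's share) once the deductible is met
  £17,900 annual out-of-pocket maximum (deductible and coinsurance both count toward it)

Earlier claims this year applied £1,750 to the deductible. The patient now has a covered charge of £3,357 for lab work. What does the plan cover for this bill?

£1,750 of the £4,400 deductible is already met, leaving £2,650.
The remaining £707 (= £3,357 − £2,650) moves to coinsurance.
Patient's 50% share of £707 is £353.50.
That puts the patient's cost at £2,650 + £353.50 = £3,003.50 before any cap.
Year-to-date out-of-pocket becomes £1,750 + £3,003.50 = £4,753.50, still under the £17,900 maximum, so no cap applies.
The insurer covers the remainder: £3,357 − £3,003.50 = £353.50.

£353.50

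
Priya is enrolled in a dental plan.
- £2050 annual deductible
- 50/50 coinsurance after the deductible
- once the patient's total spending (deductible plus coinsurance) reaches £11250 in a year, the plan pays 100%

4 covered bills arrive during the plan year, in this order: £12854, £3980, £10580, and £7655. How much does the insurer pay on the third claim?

£8772

Claim 1 — £12854: £2050 finishes the deductible; £10804 goes to coinsurance; patient's 50% is £5402. Patient pays £7452; OOP now £7452. Plan pays £12854 − £7452 = £5402.
Claim 2 — £3980: deductible already satisfied, so patient's share is 50% × £3980 = £1990. Patient owes £1990 (running OOP £9442). Insurer: £3980 − £1990 = £1990.
Claim 3 — £10580: deductible already satisfied, so patient's share is 50% × £10580 = £5290. OOP would hit £14732 > £11250, so the cap limits the patient to £11250 − £9442 = £1808. Insurer: £10580 − £1808 = £8772.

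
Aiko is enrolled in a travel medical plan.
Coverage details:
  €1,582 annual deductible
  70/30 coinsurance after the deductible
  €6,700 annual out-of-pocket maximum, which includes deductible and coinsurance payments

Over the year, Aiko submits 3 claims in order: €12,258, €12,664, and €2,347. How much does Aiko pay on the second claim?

Bill 1, €12,258: deductible takes €1,582, €10,676 remains; 30% of €10,676 = €3,202.80. Traveler owes €4,784.80 (running OOP €4,784.80).
Bill 2, €12,664: 30% coinsurance on €12,664 = €3,799.20. OOP would hit €8,584 > €6,700, so the cap limits the traveler to €6,700 − €4,784.80 = €1,915.20.

€1,915.20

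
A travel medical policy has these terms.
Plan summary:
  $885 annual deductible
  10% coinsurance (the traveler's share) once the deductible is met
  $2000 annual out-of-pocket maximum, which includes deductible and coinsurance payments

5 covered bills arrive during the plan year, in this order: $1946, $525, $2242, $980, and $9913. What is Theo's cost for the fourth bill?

#1 ($1946): $885 to deductible, leaving $1061; 10% of $1061 = $106.10. Cost to traveler: $991.10. OOP to date $991.10.
#2 ($525): 10% coinsurance on $525 = $52.50. Cost to traveler: $52.50. OOP to date $1043.60.
#3 ($2242): 10% coinsurance on $2242 = $224.20. Traveler owes $224.20 (running OOP $1267.80).
#4 ($980): deductible met; 10% of $980 = $98. Traveler pays $98; OOP now $1365.80.

$98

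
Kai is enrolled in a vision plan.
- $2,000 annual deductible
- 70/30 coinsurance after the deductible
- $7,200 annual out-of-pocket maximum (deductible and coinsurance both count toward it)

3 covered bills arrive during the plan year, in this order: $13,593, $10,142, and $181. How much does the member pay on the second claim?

Bill 1, $13,593: $2,000 to deductible, leaving $11,593; coinsurance $11,593 × 30% = $3,477.90. Member pays $5,477.90; OOP now $5,477.90.
Bill 2, $10,142: deductible already satisfied, so member's share is 30% × $10,142 = $3,042.60. OOP would hit $8,520.50 > $7,200, so the cap limits the member to $7,200 − $5,477.90 = $1,722.10.

$1,722.10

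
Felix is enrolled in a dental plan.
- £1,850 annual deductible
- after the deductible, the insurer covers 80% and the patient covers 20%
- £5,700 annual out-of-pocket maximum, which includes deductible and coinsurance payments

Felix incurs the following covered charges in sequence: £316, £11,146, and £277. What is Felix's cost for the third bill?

£55.40

Claim 1 — £316: all of it applies to the deductible. Patient pays £316; OOP now £316.
Claim 2 — £11,146: £1,534 to deductible, leaving £9,612; coinsurance £9,612 × 20% = £1,922.40. Patient pays £3,456.40; OOP now £3,772.40.
Claim 3 — £277: deductible already satisfied, so patient's share is 20% × £277 = £55.40. Patient pays £55.40; OOP now £3,827.80.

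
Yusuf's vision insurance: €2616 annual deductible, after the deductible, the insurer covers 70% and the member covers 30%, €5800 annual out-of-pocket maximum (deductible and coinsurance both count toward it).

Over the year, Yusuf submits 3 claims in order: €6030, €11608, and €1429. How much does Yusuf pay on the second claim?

€2159.80

#1 (€6030): deductible takes €2616, €3414 remains; 30% of €3414 = €1024.20. Member pays €3640.20; OOP now €3640.20.
#2 (€11608): 30% coinsurance on €11608 = €3482.40. That would push OOP to €7122.60, over the €5800 cap, so member pays €5800 − €3640.20 = €2159.80.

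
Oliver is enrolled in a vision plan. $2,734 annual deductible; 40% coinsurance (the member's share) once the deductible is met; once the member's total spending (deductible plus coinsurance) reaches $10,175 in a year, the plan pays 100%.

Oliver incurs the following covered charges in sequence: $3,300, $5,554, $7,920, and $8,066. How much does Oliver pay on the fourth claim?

$1,825

Claim 1 ($3,300): deductible takes $2,734, $566 remains; member's 40% is $226.40. Member pays $2,960.40; OOP now $2,960.40.
Claim 2 ($5,554): deductible already satisfied, so member's share is 40% × $5,554 = $2,221.60. Member pays $2,221.60; OOP now $5,182.
Claim 3 ($7,920): 40% coinsurance on $7,920 = $3,168. Cost to member: $3,168. OOP to date $8,350.
Claim 4 ($8,066): deductible met; 40% of $8,066 = $3,226.40. OOP would hit $11,576.40 > $10,175, so the cap limits the member to $10,175 − $8,350 = $1,825.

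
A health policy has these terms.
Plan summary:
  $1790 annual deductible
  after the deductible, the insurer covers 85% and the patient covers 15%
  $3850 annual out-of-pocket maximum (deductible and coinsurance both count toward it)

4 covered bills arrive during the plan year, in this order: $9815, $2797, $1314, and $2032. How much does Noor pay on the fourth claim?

$239.60

Bill 1, $9815: deductible takes $1790, $8025 remains; coinsurance $8025 × 15% = $1203.75. Patient pays $2993.75; OOP now $2993.75.
Bill 2, $2797: deductible met; 15% of $2797 = $419.55. Patient owes $419.55 (running OOP $3413.30).
Bill 3, $1314: deductible met; 15% of $1314 = $197.10. Cost to patient: $197.10. OOP to date $3610.40.
Bill 4, $2032: 15% coinsurance on $2032 = $304.80. Adding that to $3610.40 gives $3915.20, past the $3850 cap; patient pays only $3850 − $3610.40 = $239.60.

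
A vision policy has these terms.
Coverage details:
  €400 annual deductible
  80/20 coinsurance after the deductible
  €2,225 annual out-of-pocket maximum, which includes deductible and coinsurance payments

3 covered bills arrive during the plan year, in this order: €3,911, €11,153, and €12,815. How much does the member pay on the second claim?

€1,122.80

Bill 1, €3,911: deductible takes €400, €3,511 remains; coinsurance €3,511 × 20% = €702.20. Member pays €1,102.20; OOP now €1,102.20.
Bill 2, €11,153: 20% coinsurance on €11,153 = €2,230.60. OOP would hit €3,332.80 > €2,225, so the cap limits the member to €2,225 − €1,102.20 = €1,122.80.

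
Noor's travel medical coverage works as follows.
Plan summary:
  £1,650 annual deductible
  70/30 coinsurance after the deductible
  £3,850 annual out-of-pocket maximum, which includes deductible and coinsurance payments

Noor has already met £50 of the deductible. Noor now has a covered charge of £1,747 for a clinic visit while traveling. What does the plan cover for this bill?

£102.90

Deductible still to meet: £1,650 − £50 = £1,600.
The remaining £147 (= £1,747 − £1,600) moves to coinsurance.
Coinsurance: £147 × 30% = £44.10.
That puts the traveler's cost at £1,600 + £44.10 = £1,644.10 before any cap.
Cumulative spending £50 + £1,644.10 = £1,694.10 stays under the £3,850 maximum.
The plan picks up £1,747 − £1,644.10 = £102.90.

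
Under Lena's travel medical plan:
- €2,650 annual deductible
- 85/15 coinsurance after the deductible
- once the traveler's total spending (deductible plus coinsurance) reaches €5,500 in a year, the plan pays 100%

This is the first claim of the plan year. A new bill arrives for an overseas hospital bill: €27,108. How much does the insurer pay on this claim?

€21,608

Nothing has been paid toward the €2,650 deductible, so the first €2,650 of this charge is applied there.
The remaining €24,458 (= €27,108 − €2,650) moves to coinsurance.
Traveler's 15% share of €24,458 is €3,668.70.
So the traveler owes €2,650 + €3,668.70 = €6,318.70 before any cap.
That would bring total out-of-pocket to €6,318.70, past the €5,500 cap. The traveler is capped at €5,500 − €0 = €5,500 on this claim.
Insurer pays the balance: €27,108 − €5,500 = €21,608.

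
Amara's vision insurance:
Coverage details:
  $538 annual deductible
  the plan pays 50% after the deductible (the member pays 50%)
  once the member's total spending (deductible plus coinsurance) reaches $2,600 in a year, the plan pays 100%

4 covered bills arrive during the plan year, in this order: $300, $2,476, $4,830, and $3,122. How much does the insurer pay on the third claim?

#1 ($300): entire amount goes to the deductible. Cost to member: $300. OOP to date $300. Plan pays $300 − $300 = $0.
#2 ($2,476): deductible takes $238, $2,238 remains; coinsurance $2,238 × 50% = $1,119. Cost to member: $1,357. OOP to date $1,657. Insurer: $2,476 − $1,357 = $1,119.
#3 ($4,830): 50% coinsurance on $4,830 = $2,415. OOP would hit $4,072 > $2,600, so the cap limits the member to $2,600 − $1,657 = $943. Plan pays $4,830 − $943 = $3,887.

$3,887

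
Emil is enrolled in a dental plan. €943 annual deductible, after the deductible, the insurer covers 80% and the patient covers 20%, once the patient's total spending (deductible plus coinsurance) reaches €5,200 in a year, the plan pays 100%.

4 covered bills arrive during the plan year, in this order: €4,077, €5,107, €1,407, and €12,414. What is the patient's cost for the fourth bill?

€2,327.40

#1 (€4,077): €943 to deductible, leaving €3,134; patient's 20% is €626.80. Patient pays €1,569.80; OOP now €1,569.80.
#2 (€5,107): 20% coinsurance on €5,107 = €1,021.40. Patient owes €1,021.40 (running OOP €2,591.20).
#3 (€1,407): 20% coinsurance on €1,407 = €281.40. Cost to patient: €281.40. OOP to date €2,872.60.
#4 (€12,414): deductible already satisfied, so patient's share is 20% × €12,414 = €2,482.80. Adding that to €2,872.60 gives €5,355.40, past the €5,200 cap; patient pays only €5,200 − €2,872.60 = €2,327.40.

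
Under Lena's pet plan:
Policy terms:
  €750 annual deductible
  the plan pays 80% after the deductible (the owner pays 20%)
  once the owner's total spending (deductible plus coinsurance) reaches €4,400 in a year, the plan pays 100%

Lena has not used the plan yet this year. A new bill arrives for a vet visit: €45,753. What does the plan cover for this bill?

€41,353

Deductible not yet touched, so the first €750 of the bill goes to the deductible.
That leaves €45,753 − €750 = €45,003 for coinsurance.
Owner's 20% share of €45,003 is €9,000.60.
So the owner owes €750 + €9,000.60 = €9,750.60 before any cap.
Year-to-date out-of-pocket would reach €0 + €9,750.60 = €9,750.60, above the €4,400 maximum, so the owner pays only €4,400 − €0 = €4,400.
Insurer pays the balance: €45,753 − €4,400 = €41,353.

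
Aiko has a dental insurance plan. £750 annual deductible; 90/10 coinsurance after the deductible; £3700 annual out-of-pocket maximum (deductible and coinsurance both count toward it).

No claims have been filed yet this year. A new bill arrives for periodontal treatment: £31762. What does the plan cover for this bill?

Deductible not yet touched, so the first £750 of the bill goes to the deductible.
That leaves £31762 − £750 = £31012 for coinsurance.
Coinsurance: £31012 × 10% = £3101.20.
Patient responsibility before any cap: £750 + £3101.20 = £3851.20.
Adding £3851.20 to the £0 already spent would give £3851.20, which exceeds the £3700 cap; the patient pays just £3700 − £0 = £3700.
The plan picks up £31762 − £3700 = £28062.

£28062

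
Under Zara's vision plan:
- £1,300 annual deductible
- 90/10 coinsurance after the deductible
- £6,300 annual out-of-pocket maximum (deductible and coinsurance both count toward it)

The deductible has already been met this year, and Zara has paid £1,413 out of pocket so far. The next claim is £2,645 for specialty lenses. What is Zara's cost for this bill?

£264.50

The deductible is already satisfied, so the full bill goes to coinsurance.
Coinsurance: £2,645 × 10% = £264.50.
Total out-of-pocket so far would be £1,413 + £264.50 = £1,677.50, below the £6,300 cap — no reduction.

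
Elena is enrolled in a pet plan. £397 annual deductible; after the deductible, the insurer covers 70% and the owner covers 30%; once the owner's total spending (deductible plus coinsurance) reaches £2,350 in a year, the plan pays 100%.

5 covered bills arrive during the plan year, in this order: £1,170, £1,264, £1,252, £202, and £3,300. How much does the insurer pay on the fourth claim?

Claim 1 (£1,170): deductible takes £397, £773 remains; coinsurance £773 × 30% = £231.90. Cost to owner: £628.90. OOP to date £628.90. Insurer: £1,170 − £628.90 = £541.10.
Claim 2 (£1,264): 30% coinsurance on £1,264 = £379.20. Owner pays £379.20; OOP now £1,008.10. Insurer: £1,264 − £379.20 = £884.80.
Claim 3 (£1,252): 30% coinsurance on £1,252 = £375.60. Owner pays £375.60; OOP now £1,383.70. Insurer: £1,252 − £375.60 = £876.40.
Claim 4 (£202): deductible already satisfied, so owner's share is 30% × £202 = £60.60. Cost to owner: £60.60. OOP to date £1,444.30. Insurer: £202 − £60.60 = £141.40.

£141.40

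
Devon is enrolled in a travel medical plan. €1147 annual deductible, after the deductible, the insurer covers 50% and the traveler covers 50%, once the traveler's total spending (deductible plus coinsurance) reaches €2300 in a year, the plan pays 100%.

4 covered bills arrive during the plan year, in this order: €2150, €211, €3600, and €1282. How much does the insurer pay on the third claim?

#1 (€2150): €1147 to deductible, leaving €1003; traveler's 50% is €501.50. Cost to traveler: €1648.50. OOP to date €1648.50. Plan pays €2150 − €1648.50 = €501.50.
#2 (€211): 50% coinsurance on €211 = €105.50. Traveler pays €105.50; OOP now €1754. Insurer: €211 − €105.50 = €105.50.
#3 (€3600): 50% coinsurance on €3600 = €1800. That would push OOP to €3554, over the €2300 cap, so traveler pays €2300 − €1754 = €546. Insurer: €3600 − €546 = €3054.

€3054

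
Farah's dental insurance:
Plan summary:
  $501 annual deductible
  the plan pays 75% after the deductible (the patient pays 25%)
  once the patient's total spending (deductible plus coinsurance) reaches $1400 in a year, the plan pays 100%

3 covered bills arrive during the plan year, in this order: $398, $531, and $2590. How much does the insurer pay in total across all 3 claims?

Claim 1 ($398): all of it applies to the deductible. Patient pays $398; OOP now $398. Plan pays $398 − $398 = $0.
Claim 2 ($531): $103 finishes the deductible; $428 goes to coinsurance; 25% of $428 = $107. Patient owes $210 (running OOP $608). Plan pays $531 − $210 = $321.
Claim 3 ($2590): deductible met; 25% of $2590 = $647.50. Patient owes $647.50 (running OOP $1255.50). Insurer: $2590 − $647.50 = $1942.50.
Insurer total = bills − patient's total = $3519 − $1255.50 = $2263.50.

$2263.50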